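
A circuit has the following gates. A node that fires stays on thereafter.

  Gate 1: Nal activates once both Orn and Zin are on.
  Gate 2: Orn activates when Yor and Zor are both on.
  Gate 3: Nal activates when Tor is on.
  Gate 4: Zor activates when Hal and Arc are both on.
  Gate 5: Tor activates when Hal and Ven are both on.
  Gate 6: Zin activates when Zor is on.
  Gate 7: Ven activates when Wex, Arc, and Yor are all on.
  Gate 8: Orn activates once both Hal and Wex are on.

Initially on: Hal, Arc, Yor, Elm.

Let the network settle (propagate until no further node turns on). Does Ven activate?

Ven would need Wex, Arc, and Yor (Gate 7), but Wex never turns on.

No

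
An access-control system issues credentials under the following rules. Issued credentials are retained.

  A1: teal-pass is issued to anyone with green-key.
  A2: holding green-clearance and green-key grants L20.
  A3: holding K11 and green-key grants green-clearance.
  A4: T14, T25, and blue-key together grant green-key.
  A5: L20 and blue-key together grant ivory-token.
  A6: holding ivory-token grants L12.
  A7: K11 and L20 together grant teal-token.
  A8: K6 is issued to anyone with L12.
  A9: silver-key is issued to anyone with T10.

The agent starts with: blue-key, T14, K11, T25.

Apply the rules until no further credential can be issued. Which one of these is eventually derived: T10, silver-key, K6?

Holding T14, T25, and blue-key grants green-key (A4).
Holding K11 and green-key grants green-clearance (A3).
Holding green-clearance and green-key grants L20 (A2).
Holding L20 and blue-key grants ivory-token (A5).
Holding ivory-token grants L12 (A6).
Holding L12 grants K6 (A8).
No rule produces T10, and it is not given. silver-key would need T10 (A9), but T10 is never granted.

K6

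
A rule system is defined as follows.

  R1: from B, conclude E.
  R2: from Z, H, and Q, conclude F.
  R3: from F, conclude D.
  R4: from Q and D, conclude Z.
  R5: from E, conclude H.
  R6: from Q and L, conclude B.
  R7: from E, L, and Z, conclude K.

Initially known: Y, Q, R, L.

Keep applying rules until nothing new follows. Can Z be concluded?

Z would need Q and D (R4), but D is never established.

No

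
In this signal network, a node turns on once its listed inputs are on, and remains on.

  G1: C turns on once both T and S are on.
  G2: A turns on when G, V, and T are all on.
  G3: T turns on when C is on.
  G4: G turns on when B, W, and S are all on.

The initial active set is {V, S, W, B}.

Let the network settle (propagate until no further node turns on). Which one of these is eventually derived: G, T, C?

G4: B, W, and S on → G on.
T would need C (G3), but C never turns on. C would need T and S (G1), but T never turns on.

G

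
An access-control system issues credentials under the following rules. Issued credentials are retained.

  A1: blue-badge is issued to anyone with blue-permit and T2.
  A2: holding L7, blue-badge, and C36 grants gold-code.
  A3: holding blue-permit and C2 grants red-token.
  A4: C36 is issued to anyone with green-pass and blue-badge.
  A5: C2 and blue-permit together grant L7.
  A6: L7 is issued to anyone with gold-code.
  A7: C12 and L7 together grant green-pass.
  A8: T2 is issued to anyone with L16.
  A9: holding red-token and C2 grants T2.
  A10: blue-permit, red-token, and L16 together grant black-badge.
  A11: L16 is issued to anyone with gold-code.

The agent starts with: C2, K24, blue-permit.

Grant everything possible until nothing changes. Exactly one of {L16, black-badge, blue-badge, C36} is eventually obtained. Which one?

blue-badge

Holding blue-permit and C2 grants red-token (A3).
Holding red-token and C2 grants T2 (A9).
Holding blue-permit and T2 grants blue-badge (A1).
L16 would need gold-code (A11), but gold-code is never granted. black-badge would need blue-permit, red-token, and L16 (A10), but L16 is never granted. C36 would need green-pass and blue-badge (A4), but green-pass is never granted.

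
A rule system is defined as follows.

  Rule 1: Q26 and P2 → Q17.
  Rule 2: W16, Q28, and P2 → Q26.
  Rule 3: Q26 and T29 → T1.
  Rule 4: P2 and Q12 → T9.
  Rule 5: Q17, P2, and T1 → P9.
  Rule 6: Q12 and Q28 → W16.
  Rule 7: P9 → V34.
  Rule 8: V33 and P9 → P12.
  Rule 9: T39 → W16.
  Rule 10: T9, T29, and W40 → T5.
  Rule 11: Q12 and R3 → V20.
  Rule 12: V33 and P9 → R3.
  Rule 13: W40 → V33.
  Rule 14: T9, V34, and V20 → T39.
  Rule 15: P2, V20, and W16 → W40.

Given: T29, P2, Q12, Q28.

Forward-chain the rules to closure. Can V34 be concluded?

Q12 and Q28 hold, so W16 follows (Rule 6).
W16, Q28, and P2 hold, so Q26 follows (Rule 2).
Q26 and T29 hold, so T1 follows (Rule 3).
Q26 and P2 hold, so Q17 follows (Rule 1).
Q17, P2, and T1 hold, so P9 follows (Rule 5).
From P9, Rule 7 gives V34.

Yes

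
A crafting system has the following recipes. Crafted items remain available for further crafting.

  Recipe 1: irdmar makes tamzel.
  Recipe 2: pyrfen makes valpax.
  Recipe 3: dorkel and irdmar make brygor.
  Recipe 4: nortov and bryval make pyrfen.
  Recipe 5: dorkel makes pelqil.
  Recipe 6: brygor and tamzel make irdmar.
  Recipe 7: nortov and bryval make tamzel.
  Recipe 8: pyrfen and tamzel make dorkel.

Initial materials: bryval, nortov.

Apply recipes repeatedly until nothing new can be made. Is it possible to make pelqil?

Using Recipe 4, nortov and bryval make pyrfen.
nortov and bryval → tamzel (Recipe 7).
pyrfen and tamzel → dorkel (Recipe 8).
Using Recipe 5, dorkel makes pelqil.

Yes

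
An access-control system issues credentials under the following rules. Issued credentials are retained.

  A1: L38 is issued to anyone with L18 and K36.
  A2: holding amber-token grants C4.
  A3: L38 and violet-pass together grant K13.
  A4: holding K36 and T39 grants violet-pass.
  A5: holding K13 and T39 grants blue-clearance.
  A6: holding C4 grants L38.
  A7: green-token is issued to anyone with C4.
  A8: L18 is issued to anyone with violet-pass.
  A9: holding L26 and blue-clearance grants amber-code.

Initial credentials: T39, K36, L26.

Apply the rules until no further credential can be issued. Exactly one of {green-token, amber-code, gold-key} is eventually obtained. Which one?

amber-code

Holding K36 and T39 grants violet-pass (A4).
Holding violet-pass grants L18 (A8).
Holding L18 and K36 grants L38 (A1).
Holding L38 and violet-pass grants K13 (A3).
Holding K13 and T39 grants blue-clearance (A5).
Holding L26 and blue-clearance grants amber-code (A9).
green-token would need C4 (A7), but C4 is never granted. No rule produces gold-key, and it is not given.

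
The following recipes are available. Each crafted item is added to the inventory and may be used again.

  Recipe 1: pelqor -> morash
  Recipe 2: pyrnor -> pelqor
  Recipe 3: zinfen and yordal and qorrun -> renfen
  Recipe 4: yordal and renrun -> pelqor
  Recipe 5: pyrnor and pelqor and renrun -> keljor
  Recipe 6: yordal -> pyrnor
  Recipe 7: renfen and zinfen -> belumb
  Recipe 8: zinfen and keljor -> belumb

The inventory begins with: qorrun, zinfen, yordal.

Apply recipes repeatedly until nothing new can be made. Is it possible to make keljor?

keljor would need pyrnor, pelqor, and renrun (Recipe 5), but renrun is never obtained.

No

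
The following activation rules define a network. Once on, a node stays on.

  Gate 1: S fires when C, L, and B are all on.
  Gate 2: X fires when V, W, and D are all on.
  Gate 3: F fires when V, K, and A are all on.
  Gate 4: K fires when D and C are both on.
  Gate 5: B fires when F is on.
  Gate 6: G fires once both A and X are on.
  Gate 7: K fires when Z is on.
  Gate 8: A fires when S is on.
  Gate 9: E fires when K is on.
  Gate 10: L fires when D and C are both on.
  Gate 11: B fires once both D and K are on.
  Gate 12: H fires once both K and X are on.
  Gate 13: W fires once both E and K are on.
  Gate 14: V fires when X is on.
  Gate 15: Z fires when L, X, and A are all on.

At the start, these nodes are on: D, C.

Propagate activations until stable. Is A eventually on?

Yes

Gate 10: D and C on → L on.
Gate 4: D and C on → K on.
Gate 11: D and K on → B on.
C, L, and B are on, so S fires (Gate 1).
Gate 8: S on → A on.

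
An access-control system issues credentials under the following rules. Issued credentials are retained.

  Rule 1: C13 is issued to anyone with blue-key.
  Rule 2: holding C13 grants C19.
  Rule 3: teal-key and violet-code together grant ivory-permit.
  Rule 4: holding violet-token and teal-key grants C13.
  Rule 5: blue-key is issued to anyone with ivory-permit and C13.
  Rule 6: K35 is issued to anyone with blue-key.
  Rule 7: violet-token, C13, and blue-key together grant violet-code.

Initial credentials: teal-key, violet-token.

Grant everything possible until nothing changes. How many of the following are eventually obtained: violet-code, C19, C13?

2

Holding violet-token and teal-key grants C13 (Rule 4).
Holding C13 grants C19 (Rule 2).
violet-code would need violet-token, C13, and blue-key (Rule 7), but blue-key is never granted.
C19: reached.
C13: reached.
Reached: C19 and C13 — 2 of the 3.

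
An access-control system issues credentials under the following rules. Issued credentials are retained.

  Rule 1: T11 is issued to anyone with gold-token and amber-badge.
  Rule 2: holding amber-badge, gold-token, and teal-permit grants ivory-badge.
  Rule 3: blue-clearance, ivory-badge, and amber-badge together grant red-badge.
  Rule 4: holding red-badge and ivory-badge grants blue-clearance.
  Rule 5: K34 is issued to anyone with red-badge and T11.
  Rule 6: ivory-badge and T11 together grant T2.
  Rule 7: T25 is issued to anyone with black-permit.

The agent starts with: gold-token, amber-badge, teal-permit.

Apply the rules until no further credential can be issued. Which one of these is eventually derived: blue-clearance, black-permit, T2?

Holding amber-badge, gold-token, and teal-permit grants ivory-badge (Rule 2).
Holding gold-token and amber-badge grants T11 (Rule 1).
Holding ivory-badge and T11 grants T2 (Rule 6).
No rule produces black-permit, and it is not given. blue-clearance would need red-badge and ivory-badge (Rule 4), but red-badge is never granted.

T2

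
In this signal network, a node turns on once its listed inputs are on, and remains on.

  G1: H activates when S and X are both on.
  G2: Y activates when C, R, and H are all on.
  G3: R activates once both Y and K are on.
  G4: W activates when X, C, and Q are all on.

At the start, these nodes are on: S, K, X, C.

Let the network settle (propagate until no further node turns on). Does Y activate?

No

Y would need C, R, and H (G2), but R never turns on.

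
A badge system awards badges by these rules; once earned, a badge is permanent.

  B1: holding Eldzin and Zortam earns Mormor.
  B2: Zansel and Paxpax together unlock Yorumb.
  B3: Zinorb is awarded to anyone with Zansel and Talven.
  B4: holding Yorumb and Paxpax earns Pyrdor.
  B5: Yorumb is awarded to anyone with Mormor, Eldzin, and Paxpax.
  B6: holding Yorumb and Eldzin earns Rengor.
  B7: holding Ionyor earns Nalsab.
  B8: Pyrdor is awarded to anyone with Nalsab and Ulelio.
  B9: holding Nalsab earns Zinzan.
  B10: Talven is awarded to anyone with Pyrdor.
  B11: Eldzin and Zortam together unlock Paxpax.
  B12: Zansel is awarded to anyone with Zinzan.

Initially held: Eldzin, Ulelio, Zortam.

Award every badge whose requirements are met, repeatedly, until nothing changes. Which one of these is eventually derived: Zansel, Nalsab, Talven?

Talven

With Eldzin and Zortam, Mormor is earned (B1).
With Eldzin and Zortam, Paxpax is earned (B11).
With Mormor, Eldzin, and Paxpax, Yorumb is earned (B5).
With Yorumb and Paxpax, Pyrdor is earned (B4).
With Pyrdor, Talven is earned (B10).
Zansel would need Zinzan (B12), but Zinzan is never earned. Nalsab would need Ionyor (B7), but Ionyor is never earned.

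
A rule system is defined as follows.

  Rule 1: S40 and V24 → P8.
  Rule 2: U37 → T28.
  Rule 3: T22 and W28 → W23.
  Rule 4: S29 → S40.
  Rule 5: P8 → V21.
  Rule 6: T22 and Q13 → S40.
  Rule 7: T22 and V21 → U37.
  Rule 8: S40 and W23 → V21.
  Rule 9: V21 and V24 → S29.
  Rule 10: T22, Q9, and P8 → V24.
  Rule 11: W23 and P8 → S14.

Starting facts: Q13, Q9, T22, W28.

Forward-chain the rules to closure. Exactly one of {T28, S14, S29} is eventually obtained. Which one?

T28

T22 and W28 hold, so W23 follows (Rule 3).
T22 and Q13 hold, so S40 follows (Rule 6).
S40 and W23 hold, so V21 follows (Rule 8).
T22 and V21 hold, so U37 follows (Rule 7).
From U37, Rule 2 gives T28.
S29 would need V21 and V24 (Rule 9), but V24 is never established. S14 would need W23 and P8 (Rule 11), but P8 is never established.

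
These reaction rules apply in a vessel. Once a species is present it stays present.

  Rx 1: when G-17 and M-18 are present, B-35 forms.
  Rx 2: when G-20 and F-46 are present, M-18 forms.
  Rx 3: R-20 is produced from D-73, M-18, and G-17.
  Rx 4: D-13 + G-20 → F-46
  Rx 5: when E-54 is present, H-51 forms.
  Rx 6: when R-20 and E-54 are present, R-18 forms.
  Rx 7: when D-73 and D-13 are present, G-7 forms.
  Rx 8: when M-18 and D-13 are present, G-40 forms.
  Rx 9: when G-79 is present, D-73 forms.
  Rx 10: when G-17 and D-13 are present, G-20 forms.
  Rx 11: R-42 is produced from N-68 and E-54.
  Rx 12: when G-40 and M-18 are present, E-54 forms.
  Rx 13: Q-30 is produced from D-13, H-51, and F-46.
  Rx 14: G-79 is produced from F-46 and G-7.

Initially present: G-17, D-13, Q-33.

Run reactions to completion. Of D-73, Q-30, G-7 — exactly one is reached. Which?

G-17 and D-13 present → G-20 forms (Rx 10).
D-13 and G-20 present → F-46 forms (Rx 4).
G-20 and F-46 present → M-18 forms (Rx 2).
M-18 and D-13 present → G-40 forms (Rx 8).
G-40 and M-18 present → E-54 forms (Rx 12).
E-54 present → H-51 forms (Rx 5).
D-13, H-51, and F-46 present → Q-30 forms (Rx 13).
G-7 would need D-73 and D-13 (Rx 7), but D-73 never forms. D-73 would need G-79 (Rx 9), but G-79 never forms.

Q-30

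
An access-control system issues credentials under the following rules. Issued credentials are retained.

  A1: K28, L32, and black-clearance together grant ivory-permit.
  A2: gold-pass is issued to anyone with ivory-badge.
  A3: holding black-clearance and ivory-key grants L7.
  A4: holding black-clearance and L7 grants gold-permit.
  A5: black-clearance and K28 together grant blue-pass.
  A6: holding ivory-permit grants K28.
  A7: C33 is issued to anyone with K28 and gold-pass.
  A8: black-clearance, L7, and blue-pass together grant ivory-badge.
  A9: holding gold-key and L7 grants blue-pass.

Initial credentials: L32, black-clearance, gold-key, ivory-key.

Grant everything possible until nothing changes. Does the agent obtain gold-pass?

Holding black-clearance and ivory-key grants L7 (A3).
Holding gold-key and L7 grants blue-pass (A9).
Holding black-clearance, L7, and blue-pass grants ivory-badge (A8).
Holding ivory-badge grants gold-pass (A2).

Yes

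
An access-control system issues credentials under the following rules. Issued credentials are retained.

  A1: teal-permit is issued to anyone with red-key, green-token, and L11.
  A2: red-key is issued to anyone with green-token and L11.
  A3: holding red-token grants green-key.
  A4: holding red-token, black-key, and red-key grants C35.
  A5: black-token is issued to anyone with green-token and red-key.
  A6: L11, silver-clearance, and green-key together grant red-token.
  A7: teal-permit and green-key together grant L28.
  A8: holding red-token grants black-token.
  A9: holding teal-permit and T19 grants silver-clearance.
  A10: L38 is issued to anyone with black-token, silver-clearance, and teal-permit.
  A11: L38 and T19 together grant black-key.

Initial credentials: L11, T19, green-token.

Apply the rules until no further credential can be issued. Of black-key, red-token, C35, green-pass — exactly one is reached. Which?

black-key

Holding green-token and L11 grants red-key (A2).
Holding green-token and red-key grants black-token (A5).
Holding red-key, green-token, and L11 grants teal-permit (A1).
Holding teal-permit and T19 grants silver-clearance (A9).
Holding black-token, silver-clearance, and teal-permit grants L38 (A10).
Holding L38 and T19 grants black-key (A11).
C35 would need red-token, black-key, and red-key (A4), but red-token is never granted. No rule produces green-pass, and it is not given. red-token would need L11, silver-clearance, and green-key (A6), but green-key is never granted.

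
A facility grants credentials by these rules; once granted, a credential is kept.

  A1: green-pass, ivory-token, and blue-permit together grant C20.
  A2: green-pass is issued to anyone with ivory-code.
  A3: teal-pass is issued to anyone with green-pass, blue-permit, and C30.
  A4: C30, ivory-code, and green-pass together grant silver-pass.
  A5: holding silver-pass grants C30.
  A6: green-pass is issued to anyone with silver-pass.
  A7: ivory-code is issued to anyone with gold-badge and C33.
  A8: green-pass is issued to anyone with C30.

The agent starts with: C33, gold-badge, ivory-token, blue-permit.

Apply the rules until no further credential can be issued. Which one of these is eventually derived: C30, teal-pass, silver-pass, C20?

C20

Holding gold-badge and C33 grants ivory-code (A7).
Holding ivory-code grants green-pass (A2).
Holding green-pass, ivory-token, and blue-permit grants C20 (A1).
teal-pass would need green-pass, blue-permit, and C30 (A3), but C30 is never granted. silver-pass would need C30, ivory-code, and green-pass (A4), but C30 is never granted. C30 would need silver-pass (A5), but silver-pass is never granted.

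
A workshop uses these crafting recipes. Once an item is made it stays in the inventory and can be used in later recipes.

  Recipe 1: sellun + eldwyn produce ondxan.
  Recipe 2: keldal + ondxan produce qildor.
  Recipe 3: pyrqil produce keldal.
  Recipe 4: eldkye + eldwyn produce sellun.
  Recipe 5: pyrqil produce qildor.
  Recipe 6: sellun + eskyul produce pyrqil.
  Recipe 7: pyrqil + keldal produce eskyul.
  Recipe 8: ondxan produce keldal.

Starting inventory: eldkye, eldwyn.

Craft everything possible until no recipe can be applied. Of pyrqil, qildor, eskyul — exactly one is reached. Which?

qildor

Using Recipe 4, eldkye and eldwyn make sellun.
Using Recipe 1, sellun and eldwyn make ondxan.
ondxan → keldal (Recipe 8).
Using Recipe 2, keldal and ondxan make qildor.
pyrqil would need sellun and eskyul (Recipe 6), but eskyul is never obtained. eskyul would need pyrqil and keldal (Recipe 7), but pyrqil is never obtained.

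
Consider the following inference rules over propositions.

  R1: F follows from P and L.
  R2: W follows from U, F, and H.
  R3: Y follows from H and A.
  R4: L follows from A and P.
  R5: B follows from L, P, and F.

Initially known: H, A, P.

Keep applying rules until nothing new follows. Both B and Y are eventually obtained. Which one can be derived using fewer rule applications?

Y: From H and A, R3 gives Y. [1 rule application]
B: From A and P, R4 gives L. P and L hold, so F follows (R1). From L, P, and F, R5 gives B. [3 rule applications]
Y needs fewer.

Y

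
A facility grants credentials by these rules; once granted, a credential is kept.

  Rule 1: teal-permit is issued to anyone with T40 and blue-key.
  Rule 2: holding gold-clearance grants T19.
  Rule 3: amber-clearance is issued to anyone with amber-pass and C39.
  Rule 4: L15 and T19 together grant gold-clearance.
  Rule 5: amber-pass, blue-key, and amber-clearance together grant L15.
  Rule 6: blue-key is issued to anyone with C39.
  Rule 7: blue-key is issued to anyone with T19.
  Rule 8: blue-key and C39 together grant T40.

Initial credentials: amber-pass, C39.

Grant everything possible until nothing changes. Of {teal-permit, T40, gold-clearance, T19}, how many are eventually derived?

Holding C39 grants blue-key (Rule 6).
Holding blue-key and C39 grants T40 (Rule 8).
Holding T40 and blue-key grants teal-permit (Rule 1).
teal-permit: reached.
T40: reached.
gold-clearance would need L15 and T19 (Rule 4), but T19 is never granted.
T19 would need gold-clearance (Rule 2), but gold-clearance is never granted.
Reached: teal-permit and T40 — 2 of the 4.

2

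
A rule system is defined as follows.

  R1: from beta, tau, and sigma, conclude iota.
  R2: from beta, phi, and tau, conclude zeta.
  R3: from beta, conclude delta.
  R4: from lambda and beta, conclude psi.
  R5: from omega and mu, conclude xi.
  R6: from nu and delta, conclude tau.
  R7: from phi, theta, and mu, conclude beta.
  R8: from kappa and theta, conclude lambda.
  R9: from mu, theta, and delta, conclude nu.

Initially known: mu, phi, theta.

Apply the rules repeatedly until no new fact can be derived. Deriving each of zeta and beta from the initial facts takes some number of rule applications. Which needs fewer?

beta: phi, theta, and mu hold, so beta follows (R7). [1 rule application]
zeta: From phi, theta, and mu, R7 gives beta. beta holds, so delta follows (R3). From mu, theta, and delta, R9 gives nu. From nu and delta, R6 gives tau. beta, phi, and tau hold, so zeta follows (R2). [5 rule applications]
beta needs fewer.

beta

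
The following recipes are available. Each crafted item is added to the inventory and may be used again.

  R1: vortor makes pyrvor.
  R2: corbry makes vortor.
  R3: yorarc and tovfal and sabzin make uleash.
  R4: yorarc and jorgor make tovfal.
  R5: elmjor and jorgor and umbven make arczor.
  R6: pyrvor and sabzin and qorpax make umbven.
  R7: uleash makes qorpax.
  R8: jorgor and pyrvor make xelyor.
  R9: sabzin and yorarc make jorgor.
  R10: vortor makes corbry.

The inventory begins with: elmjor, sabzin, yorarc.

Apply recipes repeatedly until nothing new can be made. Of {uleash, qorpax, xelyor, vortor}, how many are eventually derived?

2

Using R9, sabzin and yorarc make jorgor.
yorarc and jorgor → tovfal (R4).
Using R3, yorarc, tovfal, and sabzin make uleash.
uleash → qorpax (R7).
uleash: reached.
qorpax: reached.
xelyor would need jorgor and pyrvor (R8), but pyrvor is never obtained.
vortor would need corbry (R2), but corbry is never obtained.
Reached: uleash and qorpax — 2 of the 4.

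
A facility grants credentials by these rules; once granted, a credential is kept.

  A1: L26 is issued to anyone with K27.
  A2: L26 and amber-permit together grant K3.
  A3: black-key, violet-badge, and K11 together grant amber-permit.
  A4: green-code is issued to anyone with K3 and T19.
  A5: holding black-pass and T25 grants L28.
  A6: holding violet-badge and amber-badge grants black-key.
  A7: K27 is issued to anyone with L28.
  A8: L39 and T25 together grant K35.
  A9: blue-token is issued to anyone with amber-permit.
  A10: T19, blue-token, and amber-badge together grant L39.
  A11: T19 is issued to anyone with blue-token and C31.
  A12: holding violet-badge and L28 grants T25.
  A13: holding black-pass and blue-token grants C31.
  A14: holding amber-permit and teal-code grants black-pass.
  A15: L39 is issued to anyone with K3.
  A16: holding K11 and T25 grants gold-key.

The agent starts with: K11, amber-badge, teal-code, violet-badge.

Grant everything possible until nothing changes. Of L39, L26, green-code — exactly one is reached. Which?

Holding violet-badge and amber-badge grants black-key (A6).
Holding black-key, violet-badge, and K11 grants amber-permit (A3).
Holding amber-permit grants blue-token (A9).
Holding amber-permit and teal-code grants black-pass (A14).
Holding black-pass and blue-token grants C31 (A13).
Holding blue-token and C31 grants T19 (A11).
Holding T19, blue-token, and amber-badge grants L39 (A10).
green-code would need K3 and T19 (A4), but K3 is never granted. L26 would need K27 (A1), but K27 is never granted.

L39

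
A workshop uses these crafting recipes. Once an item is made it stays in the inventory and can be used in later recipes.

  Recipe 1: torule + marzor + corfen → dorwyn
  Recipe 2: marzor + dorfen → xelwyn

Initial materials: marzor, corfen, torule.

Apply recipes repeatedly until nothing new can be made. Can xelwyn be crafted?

xelwyn would need marzor and dorfen (Recipe 2), but dorfen is never obtained.

No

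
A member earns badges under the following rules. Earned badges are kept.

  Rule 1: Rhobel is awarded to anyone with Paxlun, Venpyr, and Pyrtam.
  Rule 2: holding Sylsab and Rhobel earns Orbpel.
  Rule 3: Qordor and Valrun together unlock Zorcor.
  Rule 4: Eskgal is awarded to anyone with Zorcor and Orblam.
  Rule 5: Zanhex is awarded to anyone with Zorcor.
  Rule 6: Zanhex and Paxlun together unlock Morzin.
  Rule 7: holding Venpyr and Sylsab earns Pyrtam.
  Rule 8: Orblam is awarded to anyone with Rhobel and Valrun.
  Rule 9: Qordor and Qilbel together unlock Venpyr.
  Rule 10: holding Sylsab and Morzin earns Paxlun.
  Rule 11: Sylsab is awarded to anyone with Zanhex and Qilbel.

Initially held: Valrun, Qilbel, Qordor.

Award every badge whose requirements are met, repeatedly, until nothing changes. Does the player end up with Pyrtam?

With Qordor and Valrun, Zorcor is earned (Rule 3).
With Qordor and Qilbel, Venpyr is earned (Rule 9).
With Zorcor, Zanhex is earned (Rule 5).
With Zanhex and Qilbel, Sylsab is earned (Rule 11).
With Venpyr and Sylsab, Pyrtam is earned (Rule 7).

Yes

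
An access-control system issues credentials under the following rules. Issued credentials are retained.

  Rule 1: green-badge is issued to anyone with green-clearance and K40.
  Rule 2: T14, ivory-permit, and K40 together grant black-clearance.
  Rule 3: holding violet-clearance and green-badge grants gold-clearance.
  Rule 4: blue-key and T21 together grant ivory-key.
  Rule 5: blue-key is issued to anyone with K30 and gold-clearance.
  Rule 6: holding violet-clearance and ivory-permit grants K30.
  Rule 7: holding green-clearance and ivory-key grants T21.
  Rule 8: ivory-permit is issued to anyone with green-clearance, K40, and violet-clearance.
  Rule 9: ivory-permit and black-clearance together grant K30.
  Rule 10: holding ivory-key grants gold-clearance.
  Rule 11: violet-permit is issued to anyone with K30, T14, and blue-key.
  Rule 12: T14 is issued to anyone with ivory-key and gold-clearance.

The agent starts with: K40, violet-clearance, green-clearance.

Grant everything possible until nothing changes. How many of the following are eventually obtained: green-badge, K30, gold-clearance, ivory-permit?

Holding green-clearance and K40 grants green-badge (Rule 1).
Holding green-clearance, K40, and violet-clearance grants ivory-permit (Rule 8).
Holding violet-clearance and ivory-permit grants K30 (Rule 6).
Holding violet-clearance and green-badge grants gold-clearance (Rule 3).
green-badge: reached.
K30: reached.
gold-clearance: reached.
ivory-permit: reached.
All 4 are reached.

4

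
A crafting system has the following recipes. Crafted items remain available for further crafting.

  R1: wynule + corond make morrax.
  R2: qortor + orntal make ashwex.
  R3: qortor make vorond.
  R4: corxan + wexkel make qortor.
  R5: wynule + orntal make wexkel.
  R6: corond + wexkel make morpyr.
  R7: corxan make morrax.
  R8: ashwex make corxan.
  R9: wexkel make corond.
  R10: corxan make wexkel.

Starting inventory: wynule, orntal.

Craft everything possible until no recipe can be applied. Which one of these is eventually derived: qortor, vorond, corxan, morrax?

wynule + orntal → wexkel (R5).
Using R9, wexkel makes corond.
Using R1, wynule and corond make morrax.
vorond would need qortor (R3), but qortor is never obtained. corxan would need ashwex (R8), but ashwex is never obtained. qortor would need corxan and wexkel (R4), but corxan is never obtained.

morrax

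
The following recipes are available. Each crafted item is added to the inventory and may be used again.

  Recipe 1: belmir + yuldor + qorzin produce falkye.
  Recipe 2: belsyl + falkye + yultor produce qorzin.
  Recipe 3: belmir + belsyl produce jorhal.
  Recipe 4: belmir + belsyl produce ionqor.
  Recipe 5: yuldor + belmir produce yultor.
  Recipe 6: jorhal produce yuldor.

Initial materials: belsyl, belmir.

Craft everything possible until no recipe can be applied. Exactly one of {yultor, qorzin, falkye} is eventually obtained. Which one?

Using Recipe 3, belmir and belsyl make jorhal.
Using Recipe 6, jorhal makes yuldor.
yuldor + belmir → yultor (Recipe 5).
qorzin would need belsyl, falkye, and yultor (Recipe 2), but falkye is never obtained. falkye would need belmir, yuldor, and qorzin (Recipe 1), but qorzin is never obtained.

yultor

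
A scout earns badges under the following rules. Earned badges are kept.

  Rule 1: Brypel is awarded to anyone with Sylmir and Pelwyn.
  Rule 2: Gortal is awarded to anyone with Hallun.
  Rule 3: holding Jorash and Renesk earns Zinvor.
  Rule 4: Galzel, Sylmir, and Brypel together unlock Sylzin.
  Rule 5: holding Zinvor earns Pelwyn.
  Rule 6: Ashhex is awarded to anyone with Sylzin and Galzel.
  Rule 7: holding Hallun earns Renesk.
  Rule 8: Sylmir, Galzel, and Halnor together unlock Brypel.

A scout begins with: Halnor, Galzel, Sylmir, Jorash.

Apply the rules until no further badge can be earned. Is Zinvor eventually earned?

Zinvor would need Jorash and Renesk (Rule 3), but Renesk is never earned.

No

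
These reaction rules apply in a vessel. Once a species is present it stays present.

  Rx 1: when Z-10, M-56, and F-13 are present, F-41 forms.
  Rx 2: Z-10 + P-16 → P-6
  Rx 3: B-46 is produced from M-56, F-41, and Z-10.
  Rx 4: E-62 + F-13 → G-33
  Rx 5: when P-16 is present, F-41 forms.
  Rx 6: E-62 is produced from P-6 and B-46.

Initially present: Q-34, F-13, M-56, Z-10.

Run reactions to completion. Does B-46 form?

Yes

Z-10, M-56, and F-13 present → F-41 forms (Rx 1).
M-56, F-41, and Z-10 present → B-46 forms (Rx 3).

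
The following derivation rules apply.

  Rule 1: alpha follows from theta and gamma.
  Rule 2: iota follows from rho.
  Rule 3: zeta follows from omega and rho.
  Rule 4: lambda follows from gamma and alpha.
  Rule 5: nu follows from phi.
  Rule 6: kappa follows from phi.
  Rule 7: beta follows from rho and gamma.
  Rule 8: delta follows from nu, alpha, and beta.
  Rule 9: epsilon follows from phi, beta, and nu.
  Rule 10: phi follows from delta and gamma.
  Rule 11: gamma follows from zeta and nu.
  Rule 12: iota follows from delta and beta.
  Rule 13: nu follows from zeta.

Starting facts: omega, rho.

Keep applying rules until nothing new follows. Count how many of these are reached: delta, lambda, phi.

0

delta would need nu, alpha, and beta (Rule 8), but alpha is never established.
lambda would need gamma and alpha (Rule 4), but alpha is never established.
phi would need delta and gamma (Rule 10), but delta is never established.
None of the 3 are reached.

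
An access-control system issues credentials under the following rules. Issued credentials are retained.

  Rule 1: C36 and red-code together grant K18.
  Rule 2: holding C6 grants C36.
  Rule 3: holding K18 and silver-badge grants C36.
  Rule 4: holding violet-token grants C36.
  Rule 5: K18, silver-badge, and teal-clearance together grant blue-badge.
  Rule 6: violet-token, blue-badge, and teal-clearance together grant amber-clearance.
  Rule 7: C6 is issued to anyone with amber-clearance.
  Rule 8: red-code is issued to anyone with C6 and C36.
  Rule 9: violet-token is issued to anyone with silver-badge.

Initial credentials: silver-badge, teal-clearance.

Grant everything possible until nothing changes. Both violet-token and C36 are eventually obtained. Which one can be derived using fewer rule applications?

violet-token: Holding silver-badge grants violet-token (Rule 9). [1 rule application]
C36: Holding silver-badge grants violet-token (Rule 9). Holding violet-token grants C36 (Rule 4). [2 rule applications]
violet-token needs fewer.

violet-token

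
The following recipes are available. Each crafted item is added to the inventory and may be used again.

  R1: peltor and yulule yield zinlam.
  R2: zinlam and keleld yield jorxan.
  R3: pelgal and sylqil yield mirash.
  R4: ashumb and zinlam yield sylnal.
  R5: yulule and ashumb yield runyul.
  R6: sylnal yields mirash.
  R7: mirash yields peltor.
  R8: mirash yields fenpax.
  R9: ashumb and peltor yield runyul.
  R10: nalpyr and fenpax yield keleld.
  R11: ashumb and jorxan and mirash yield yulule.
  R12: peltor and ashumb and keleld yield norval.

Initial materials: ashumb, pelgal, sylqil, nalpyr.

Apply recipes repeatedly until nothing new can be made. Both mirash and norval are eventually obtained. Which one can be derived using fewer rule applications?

mirash

mirash: Using R3, pelgal and sylqil make mirash. [1 rule application]
norval: pelgal and sylqil → mirash (R3). Using R7, mirash makes peltor. mirash → fenpax (R8). Using R10, nalpyr and fenpax make keleld. peltor and ashumb and keleld → norval (R12). [5 rule applications]
mirash needs fewer.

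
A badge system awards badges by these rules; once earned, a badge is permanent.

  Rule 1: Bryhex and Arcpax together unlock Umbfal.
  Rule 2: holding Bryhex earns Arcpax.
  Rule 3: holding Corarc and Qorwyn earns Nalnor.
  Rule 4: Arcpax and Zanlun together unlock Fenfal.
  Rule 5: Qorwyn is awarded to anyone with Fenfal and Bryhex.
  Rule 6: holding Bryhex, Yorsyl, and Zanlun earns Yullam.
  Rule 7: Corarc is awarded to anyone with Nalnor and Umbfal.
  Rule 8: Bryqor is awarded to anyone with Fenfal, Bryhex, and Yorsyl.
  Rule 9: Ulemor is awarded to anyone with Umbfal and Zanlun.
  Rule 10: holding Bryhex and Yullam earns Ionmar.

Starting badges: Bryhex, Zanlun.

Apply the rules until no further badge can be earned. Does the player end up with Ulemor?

With Bryhex, Arcpax is earned (Rule 2).
With Bryhex and Arcpax, Umbfal is earned (Rule 1).
With Umbfal and Zanlun, Ulemor is earned (Rule 9).

Yes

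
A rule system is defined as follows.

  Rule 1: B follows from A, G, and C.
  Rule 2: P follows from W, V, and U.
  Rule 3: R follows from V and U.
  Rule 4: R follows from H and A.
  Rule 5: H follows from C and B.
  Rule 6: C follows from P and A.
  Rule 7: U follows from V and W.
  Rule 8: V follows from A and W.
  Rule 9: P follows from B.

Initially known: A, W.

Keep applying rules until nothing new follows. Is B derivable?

B would need A, G, and C (Rule 1), but G is never established.

No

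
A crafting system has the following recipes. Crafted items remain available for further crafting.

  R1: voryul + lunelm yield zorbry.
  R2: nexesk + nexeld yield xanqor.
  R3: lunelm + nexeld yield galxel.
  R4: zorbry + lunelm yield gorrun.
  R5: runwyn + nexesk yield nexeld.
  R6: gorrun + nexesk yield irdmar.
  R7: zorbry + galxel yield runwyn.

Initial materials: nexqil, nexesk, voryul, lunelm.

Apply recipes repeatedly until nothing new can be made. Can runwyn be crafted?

No

runwyn would need zorbry and galxel (R7), but galxel is never obtained.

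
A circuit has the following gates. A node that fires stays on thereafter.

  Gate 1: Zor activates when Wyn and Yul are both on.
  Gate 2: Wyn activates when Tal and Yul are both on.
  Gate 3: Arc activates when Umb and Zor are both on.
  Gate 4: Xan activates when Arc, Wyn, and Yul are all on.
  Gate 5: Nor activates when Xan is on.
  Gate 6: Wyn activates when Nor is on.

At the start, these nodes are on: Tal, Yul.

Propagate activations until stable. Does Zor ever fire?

Yes

Gate 2: Tal and Yul on → Wyn on.
Wyn and Yul are on, so Zor activates (Gate 1).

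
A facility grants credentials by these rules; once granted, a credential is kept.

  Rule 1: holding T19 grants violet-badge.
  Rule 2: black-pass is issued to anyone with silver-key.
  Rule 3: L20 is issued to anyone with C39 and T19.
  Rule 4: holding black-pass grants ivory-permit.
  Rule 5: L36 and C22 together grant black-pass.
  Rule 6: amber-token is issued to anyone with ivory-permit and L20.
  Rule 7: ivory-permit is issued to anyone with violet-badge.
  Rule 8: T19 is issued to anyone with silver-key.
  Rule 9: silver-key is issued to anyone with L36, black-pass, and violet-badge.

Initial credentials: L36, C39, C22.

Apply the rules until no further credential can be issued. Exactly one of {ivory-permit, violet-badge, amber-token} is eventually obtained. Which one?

Holding L36 and C22 grants black-pass (Rule 5).
Holding black-pass grants ivory-permit (Rule 4).
amber-token would need ivory-permit and L20 (Rule 6), but L20 is never granted. violet-badge would need T19 (Rule 1), but T19 is never granted.

ivory-permit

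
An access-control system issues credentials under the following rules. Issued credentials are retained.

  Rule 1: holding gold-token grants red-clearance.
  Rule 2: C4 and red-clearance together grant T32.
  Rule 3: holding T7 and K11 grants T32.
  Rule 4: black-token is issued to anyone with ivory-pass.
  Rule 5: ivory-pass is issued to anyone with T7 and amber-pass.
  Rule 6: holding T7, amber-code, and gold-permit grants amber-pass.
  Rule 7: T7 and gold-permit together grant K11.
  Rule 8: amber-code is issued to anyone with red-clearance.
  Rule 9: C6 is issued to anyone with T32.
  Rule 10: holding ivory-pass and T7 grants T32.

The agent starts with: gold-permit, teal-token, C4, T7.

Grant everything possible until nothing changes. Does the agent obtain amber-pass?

amber-pass would need T7, amber-code, and gold-permit (Rule 6), but amber-code is never granted.

No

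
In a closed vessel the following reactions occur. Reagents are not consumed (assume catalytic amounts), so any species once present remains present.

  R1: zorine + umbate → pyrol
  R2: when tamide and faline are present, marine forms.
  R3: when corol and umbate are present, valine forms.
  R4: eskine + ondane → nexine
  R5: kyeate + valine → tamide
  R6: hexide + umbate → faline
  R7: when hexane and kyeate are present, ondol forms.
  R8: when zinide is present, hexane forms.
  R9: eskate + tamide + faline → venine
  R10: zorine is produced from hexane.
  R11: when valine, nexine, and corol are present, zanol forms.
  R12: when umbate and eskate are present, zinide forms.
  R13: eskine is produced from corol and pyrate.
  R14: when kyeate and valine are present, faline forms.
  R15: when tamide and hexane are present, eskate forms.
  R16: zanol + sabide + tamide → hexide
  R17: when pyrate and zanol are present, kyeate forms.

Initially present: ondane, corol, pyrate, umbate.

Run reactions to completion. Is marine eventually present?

corol and pyrate present → eskine forms (R13).
corol and umbate present → valine forms (R3).
eskine and ondane present → nexine forms (R4).
valine, nexine, and corol present → zanol forms (R11).
pyrate and zanol present → kyeate forms (R17).
kyeate and valine present → tamide forms (R5).
kyeate and valine present → faline forms (R14).
tamide and faline present → marine forms (R2).

Yes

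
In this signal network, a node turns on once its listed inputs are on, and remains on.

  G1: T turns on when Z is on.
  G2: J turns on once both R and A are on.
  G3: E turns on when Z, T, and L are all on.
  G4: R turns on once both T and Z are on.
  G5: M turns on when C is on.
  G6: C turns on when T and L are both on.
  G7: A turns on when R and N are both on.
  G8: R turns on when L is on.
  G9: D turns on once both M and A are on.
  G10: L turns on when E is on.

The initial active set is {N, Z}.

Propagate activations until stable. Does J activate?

Yes

Z is on, so T turns on (G1).
T and Z are on, so R turns on (G4).
R and N are on, so A turns on (G7).
R and A are on, so J turns on (G2).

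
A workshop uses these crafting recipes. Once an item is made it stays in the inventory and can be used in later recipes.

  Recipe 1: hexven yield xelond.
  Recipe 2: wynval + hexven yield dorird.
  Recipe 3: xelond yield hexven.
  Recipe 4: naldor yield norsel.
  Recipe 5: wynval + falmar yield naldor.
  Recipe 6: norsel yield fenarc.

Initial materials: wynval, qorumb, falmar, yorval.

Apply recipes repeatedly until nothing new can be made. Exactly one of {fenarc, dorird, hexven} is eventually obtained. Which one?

wynval + falmar → naldor (Recipe 5).
Using Recipe 4, naldor makes norsel.
norsel → fenarc (Recipe 6).
hexven would need xelond (Recipe 3), but xelond is never obtained. dorird would need wynval and hexven (Recipe 2), but hexven is never obtained.

fenarc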